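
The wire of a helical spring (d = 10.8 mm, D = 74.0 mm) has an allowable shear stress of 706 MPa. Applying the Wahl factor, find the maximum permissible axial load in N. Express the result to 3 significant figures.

3880 N

C = D/d = 74.0/10.8 = 6.8519
K_W = (4C−1)/(4C−4) + 0.615/C = 26.407/23.407 + 0.0898 = 1.2179
τ_max = K·8FD/(πd³) → F_max = τ_allow·πd³/(8DK)
F_max = 706·π·10.8³/(8·74.0·1.2179) = 2.794e+06/721.01 = 3875.1 N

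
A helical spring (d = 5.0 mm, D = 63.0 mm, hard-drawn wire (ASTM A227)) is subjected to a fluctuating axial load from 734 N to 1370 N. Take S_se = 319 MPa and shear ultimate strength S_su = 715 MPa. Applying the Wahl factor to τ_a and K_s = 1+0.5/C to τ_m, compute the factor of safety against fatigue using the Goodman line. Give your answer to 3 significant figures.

0.295

C = D/d = 63.0/5.0 = 12.6000; K_W = (4C−1)/(4C−4)+0.615/C = 1.1135; K_s = 1+0.5/C = 1.0397
F_a = (F_max−F_min)/2 = 318 N; F_m = (F_max+F_min)/2 = 1052 N
τ_a = K_W·8F_aD/(πd³) = 1.1135 × 408.13 = 454.44 MPa
τ_m = K_s·8F_mD/(πd³) = 1.0397 × 1350.2 = 1403.7 MPa
Goodman: 1/n_f = τ_a/S_se + τ_m/S_su = 454.44/319 + 1403.7/715 = 1.42457 + 1.96327 = 3.3878
n_f = 1/3.3878 = 0.2952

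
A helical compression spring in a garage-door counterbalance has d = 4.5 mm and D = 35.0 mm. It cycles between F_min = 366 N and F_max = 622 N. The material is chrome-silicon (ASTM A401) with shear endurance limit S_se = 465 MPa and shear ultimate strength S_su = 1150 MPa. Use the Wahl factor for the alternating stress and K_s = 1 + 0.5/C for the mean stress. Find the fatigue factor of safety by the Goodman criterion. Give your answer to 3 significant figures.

C = D/d = 35.0/4.5 = 7.7778; K_W = (4C−1)/(4C−4)+0.615/C = 1.1897; K_s = 1+0.5/C = 1.0643
F_a = (F_max−F_min)/2 = 128 N; F_m = (F_max+F_min)/2 = 494 N
τ_a = K_W·8F_aD/(πd³) = 1.1897 × 125.19 = 148.95 MPa
τ_m = K_s·8F_mD/(πd³) = 1.0643 × 483.17 = 514.23 MPa
Goodman: 1/n_f = τ_a/S_se + τ_m/S_su = 148.95/465 + 514.23/1150 = 0.32031 + 0.44715 = 0.76747
n_f = 1/0.76747 = 1.303

1.30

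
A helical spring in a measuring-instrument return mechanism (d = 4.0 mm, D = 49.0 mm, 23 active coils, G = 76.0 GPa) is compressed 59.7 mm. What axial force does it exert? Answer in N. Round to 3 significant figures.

53.7 N

k = Gd⁴/(8D³N_a) = (76.0×10³)(4.0⁴)/(8·49.0³·23) = 0.89877 N/mm
F = k·δ = 0.89877 × 59.7 = 53.656 N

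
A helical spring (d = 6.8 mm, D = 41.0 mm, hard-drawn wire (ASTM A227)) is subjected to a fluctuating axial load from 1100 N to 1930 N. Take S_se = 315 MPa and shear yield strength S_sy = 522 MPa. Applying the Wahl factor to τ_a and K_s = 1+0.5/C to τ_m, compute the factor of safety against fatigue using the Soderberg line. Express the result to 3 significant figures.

0.629

C = D/d = 41.0/6.8 = 6.0294; K_W = (4C−1)/(4C−4)+0.615/C = 1.2511; K_s = 1+0.5/C = 1.0829
F_a = (F_max−F_min)/2 = 415 N; F_m = (F_max+F_min)/2 = 1515 N
τ_a = K_W·8F_aD/(πd³) = 1.2511 × 137.8 = 172.4 MPa
τ_m = K_s·8F_mD/(πd³) = 1.0829 × 503.05 = 544.76 MPa
Soderberg: 1/n_f = τ_a/S_se + τ_m/S_sy = 172.4/315 + 544.76/522 = 0.54731 + 1.04361 = 1.5909
n_f = 1/1.5909 = 0.6286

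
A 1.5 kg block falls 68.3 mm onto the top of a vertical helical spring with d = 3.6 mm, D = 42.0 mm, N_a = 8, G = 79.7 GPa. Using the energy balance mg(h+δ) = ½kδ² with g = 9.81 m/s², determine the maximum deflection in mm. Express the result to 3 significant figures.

32.4 mm

k = Gd⁴/(8D³N_a) = (79.7×10³)(3.6⁴)/(8·42.0³·8) = 2.8232 N/mm
W = mg = 1.5 × 9.81 = 14.715 N
½kδ² − Wδ − Wh = 0 → δ = (W + √(W² + 2kWh))/k
δ = (14.715 + √(216.53 + 5674.81))/2.8232 = (14.715 + 76.755)/2.8232 = 32.4 mm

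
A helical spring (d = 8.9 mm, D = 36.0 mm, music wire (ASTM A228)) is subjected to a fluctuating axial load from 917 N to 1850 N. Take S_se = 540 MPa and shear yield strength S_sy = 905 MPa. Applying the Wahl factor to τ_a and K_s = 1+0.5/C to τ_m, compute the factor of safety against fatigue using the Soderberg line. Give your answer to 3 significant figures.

C = D/d = 36.0/8.9 = 4.0449; K_W = (4C−1)/(4C−4)+0.615/C = 1.3984; K_s = 1+0.5/C = 1.1236
F_a = (F_max−F_min)/2 = 466.5 N; F_m = (F_max+F_min)/2 = 1383.5 N
τ_a = K_W·8F_aD/(πd³) = 1.3984 × 60.663 = 84.828 MPa
τ_m = K_s·8F_mD/(πd³) = 1.1236 × 179.91 = 202.15 MPa
Soderberg: 1/n_f = τ_a/S_se + τ_m/S_sy = 84.828/540 + 202.15/905 = 0.15709 + 0.22337 = 0.38046
n_f = 1/0.38046 = 2.628

2.63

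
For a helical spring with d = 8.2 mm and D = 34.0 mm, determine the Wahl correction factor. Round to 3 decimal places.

1.387

C = D/d = 34.0/8.2 = 4.1463
K_W = (4C−1)/(4C−4) + 0.615/C = 15.585/12.585 + 0.1483 = 1.3867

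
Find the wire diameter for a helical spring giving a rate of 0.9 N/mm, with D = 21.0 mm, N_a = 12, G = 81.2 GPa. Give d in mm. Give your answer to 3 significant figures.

d = (8D³N_a·k / G)^(1/4) = (8·21.0³·12·0.9 / (81.2×10³))^0.25
  = (9.8541)^0.25 = 1.7718 mm

1.77 mm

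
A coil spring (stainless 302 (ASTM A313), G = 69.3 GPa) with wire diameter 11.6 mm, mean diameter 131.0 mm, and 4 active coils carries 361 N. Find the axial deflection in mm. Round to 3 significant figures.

k = Gd⁴/(8D³N_a) = (69.3×10³)(11.6⁴)/(8·131.0³·4) = 17.442 N/mm
δ = F/k = 361 / 17.442 = 20.697 mm

20.7 mm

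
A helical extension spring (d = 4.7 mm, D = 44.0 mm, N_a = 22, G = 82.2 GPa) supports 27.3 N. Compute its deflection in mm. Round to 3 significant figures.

10.2 mm

k = Gd⁴/(8D³N_a) = (82.2×10³)(4.7⁴)/(8·44.0³·22) = 2.6754 N/mm
δ = F/k = 27.3 / 2.6754 = 10.204 mm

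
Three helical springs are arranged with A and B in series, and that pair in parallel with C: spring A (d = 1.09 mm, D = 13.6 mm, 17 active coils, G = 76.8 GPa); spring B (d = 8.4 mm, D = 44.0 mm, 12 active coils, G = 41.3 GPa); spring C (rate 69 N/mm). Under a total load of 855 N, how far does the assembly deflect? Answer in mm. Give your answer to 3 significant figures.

k_A = Gd⁴/(8D³N_a) = (76.8×10³)(1.09⁴)/(8·13.6³·17) = 0.31689 N/mm
k_B = Gd⁴/(8D³N_a) = (41.3×10³)(8.4⁴)/(8·44.0³·12) = 25.144 N/mm
Springs A,B series: k_AB = 1/(1/0.31689+1/25.144) = 0.31295 N/mm; parallel with C: k_eq = 0.31295+69 = 69.313 N/mm
δ = F/k_eq = 855/69.313 = 12.335 mm

12.3 mm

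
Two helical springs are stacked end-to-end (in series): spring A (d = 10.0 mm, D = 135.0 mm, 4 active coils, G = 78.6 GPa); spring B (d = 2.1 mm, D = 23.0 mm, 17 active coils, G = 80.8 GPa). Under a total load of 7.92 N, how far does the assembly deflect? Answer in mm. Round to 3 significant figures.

9.13 mm

k_A = Gd⁴/(8D³N_a) = (78.6×10³)(10.0⁴)/(8·135.0³·4) = 9.9832 N/mm
k_B = Gd⁴/(8D³N_a) = (80.8×10³)(2.1⁴)/(8·23.0³·17) = 0.94966 N/mm
Series: 1/k_eq = 1/9.9832 + 1/0.94966 = 1.1532; k_eq = 0.86717 N/mm
δ = F/k_eq = 7.92/0.86717 = 9.1332 mm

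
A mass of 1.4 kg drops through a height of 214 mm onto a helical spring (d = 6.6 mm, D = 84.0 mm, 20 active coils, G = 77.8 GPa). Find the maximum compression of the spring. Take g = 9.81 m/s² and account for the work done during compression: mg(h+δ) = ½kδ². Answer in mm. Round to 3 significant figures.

70.9 mm

k = Gd⁴/(8D³N_a) = (77.8×10³)(6.6⁴)/(8·84.0³·20) = 1.5567 N/mm
W = mg = 1.4 × 9.81 = 13.734 N
½kδ² − Wδ − Wh = 0 → δ = (W + √(W² + 2kWh))/k
δ = (13.734 + √(188.62 + 9150.36))/1.5567 = (13.734 + 96.638)/1.5567 = 70.903 mm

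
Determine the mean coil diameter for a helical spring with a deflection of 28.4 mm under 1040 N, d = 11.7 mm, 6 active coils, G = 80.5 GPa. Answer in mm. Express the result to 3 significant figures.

Required rate k = F/δ = 1040/28.4 = 36.62 N/mm
D = (Gd⁴/(8N_a·k))^(1/3) = (80.5×10³·11.7⁴/(8·6·36.62))^(1/3)
  = (858189)^(1/3) = 95.0301 mm

95.0 mm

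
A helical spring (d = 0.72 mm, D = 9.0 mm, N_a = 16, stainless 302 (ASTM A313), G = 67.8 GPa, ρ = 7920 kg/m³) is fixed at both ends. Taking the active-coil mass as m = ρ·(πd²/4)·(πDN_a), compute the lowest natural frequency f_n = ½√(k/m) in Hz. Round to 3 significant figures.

k = Gd⁴/(8D³N_a) = (67.8×10³)(0.72⁴)/(8·9.0³·16) = 0.19526 N/mm = 195.26 N/m
Wire length L = πDN_a = π·9.0·16 = 452.39 mm
m = ρ·(πd²/4)·L = 7920 × 0.40715×10⁻⁶ m² × 0.45239 m = 0.0014588 kg
f_n = ½√(k/m) = 0.5·√(195.26/0.0014588) = 0.5·√(1.3385e+05) = 182.93 Hz

183 Hz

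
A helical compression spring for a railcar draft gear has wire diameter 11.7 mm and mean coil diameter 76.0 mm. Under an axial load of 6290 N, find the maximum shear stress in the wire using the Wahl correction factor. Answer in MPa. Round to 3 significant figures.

Spring index C = D/d = 76.0/11.7 = 6.4957
K_W = (4C−1)/(4C−4) + 0.615/C = 24.983/21.983 + 0.0947 = 1.2311
τ₀ = 8FD/(πd³) = 8·6290·76.0/(π·11.7³) = 3.82432e+06/5031.6 = 760.06 MPa
τ_max = K·τ₀ = 1.2311 × 760.06 = 935.74 MPa

936 MPa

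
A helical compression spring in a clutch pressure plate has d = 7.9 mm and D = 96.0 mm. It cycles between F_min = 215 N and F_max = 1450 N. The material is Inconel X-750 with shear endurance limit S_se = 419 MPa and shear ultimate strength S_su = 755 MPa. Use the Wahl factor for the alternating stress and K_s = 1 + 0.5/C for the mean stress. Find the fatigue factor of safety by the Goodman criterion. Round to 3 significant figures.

C = D/d = 96.0/7.9 = 12.1519; K_W = (4C−1)/(4C−4)+0.615/C = 1.1179; K_s = 1+0.5/C = 1.0411
F_a = (F_max−F_min)/2 = 617.5 N; F_m = (F_max+F_min)/2 = 832.5 N
τ_a = K_W·8F_aD/(πd³) = 1.1179 × 306.17 = 342.26 MPa
τ_m = K_s·8F_mD/(πd³) = 1.0411 × 412.78 = 429.76 MPa
Goodman: 1/n_f = τ_a/S_se + τ_m/S_su = 342.26/419 + 429.76/755 = 0.81685 + 0.56922 = 1.3861
n_f = 1/1.3861 = 0.7215

0.721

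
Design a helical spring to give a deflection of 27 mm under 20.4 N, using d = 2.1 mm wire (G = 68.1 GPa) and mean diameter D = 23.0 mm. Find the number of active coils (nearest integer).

Required rate k = F/δ = 20.4/27 = 0.75556 N/mm
N_a = Gd⁴/(8D³k) = (68.1×10³ × 2.1⁴)/(8 × 23.0³ × 0.75556)
    = 1.32442e+06 / 73542.8 = 18.01 → 18 coils

18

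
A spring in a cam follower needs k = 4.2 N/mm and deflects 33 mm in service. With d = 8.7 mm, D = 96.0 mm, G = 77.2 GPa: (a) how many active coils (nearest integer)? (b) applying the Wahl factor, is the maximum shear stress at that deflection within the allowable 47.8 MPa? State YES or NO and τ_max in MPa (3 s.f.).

(a) 15 coils; (b) NO, τ_max = 57.7 MPa

N_a = Gd⁴/(8D³k) = (77.2×10³)(8.7⁴)/(8·96.0³·4.2) = 14.88 → N_a = 15
Actual rate k = Gd⁴/(8D³·15) = 4.1658 N/mm
Working load F = kδ = 4.1658·33 = 137.47 N
C = 96.0/8.7 = 11.0345; K_W = (4C−1)/(4C−4)+0.615/C = 1.1305
τ_max = K_W·8FD/(πd³) = 1.1305·51.035 = 57.694 MPa
τ_max > 47.8 MPa → exceeds allowable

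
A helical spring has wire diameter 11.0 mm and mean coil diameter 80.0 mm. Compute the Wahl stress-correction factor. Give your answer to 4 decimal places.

1.2041

C = D/d = 80.0/11.0 = 7.2727
K_W = (4C−1)/(4C−4) + 0.615/C = 28.091/25.091 + 0.0846 = 1.2041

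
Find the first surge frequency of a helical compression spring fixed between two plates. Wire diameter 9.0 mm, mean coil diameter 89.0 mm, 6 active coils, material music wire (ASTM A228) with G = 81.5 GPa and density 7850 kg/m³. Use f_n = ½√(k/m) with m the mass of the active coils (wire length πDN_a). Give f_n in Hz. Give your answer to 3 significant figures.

68.7 Hz

k = Gd⁴/(8D³N_a) = (81.5×10³)(9.0⁴)/(8·89.0³·6) = 15.802 N/mm = 15802 N/m
Wire length L = πDN_a = π·89.0·6 = 1677.6 mm
m = ρ·(πd²/4)·L = 7850 × 63.617×10⁻⁶ m² × 1.6776 m = 0.83779 kg
f_n = ½√(k/m) = 0.5·√(15802/0.83779) = 0.5·√(18862) = 68.669 Hz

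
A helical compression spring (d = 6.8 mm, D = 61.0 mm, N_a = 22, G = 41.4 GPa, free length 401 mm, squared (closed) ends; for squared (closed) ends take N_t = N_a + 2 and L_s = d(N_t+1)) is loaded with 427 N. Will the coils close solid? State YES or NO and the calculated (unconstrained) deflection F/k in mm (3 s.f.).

NO, δ = 193 mm

k = Gd⁴/(8D³N_a) = (41.4×10³)(6.8⁴)/(8·61.0³·22) = 2.2158 N/mm
N_t = 24; L_s = 6.8·25 = 170 mm; δ_solid = L₀ − L_s = 401 − 170 = 231 mm
δ = F/k = 427/2.2158 = 192.71 mm
δ < δ_solid → spring does not go solid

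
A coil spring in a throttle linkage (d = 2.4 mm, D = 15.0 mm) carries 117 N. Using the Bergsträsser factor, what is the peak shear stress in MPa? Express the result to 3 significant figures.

Spring index C = D/d = 15.0/2.4 = 6.2500
K_B = (4C+2)/(4C−3) = 27.000/22.000 = 1.2273
τ₀ = 8FD/(πd³) = 8·117·15.0/(π·2.4³) = 14040/43.429 = 323.28 MPa
τ_max = K·τ₀ = 1.2273 × 323.28 = 396.76 MPa

397 MPa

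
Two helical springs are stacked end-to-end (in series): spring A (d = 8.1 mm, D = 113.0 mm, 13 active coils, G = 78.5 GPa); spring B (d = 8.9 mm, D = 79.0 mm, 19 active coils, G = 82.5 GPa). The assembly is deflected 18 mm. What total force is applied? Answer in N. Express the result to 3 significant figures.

k_A = Gd⁴/(8D³N_a) = (78.5×10³)(8.1⁴)/(8·113.0³·13) = 2.2519 N/mm
k_B = Gd⁴/(8D³N_a) = (82.5×10³)(8.9⁴)/(8·79.0³·19) = 6.907 N/mm
Series: 1/k_eq = 1/2.2519 + 1/6.907 = 0.58886; k_eq = 1.6982 N/mm
F = k_eq·δ = 1.6982·18 = 30.568 N

30.6 N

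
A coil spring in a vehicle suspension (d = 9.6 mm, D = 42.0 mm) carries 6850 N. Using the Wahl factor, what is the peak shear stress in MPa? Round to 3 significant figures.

Spring index C = D/d = 42.0/9.6 = 4.3750
K_W = (4C−1)/(4C−4) + 0.615/C = 16.500/13.500 + 0.1406 = 1.3628
τ₀ = 8FD/(πd³) = 8·6850·42.0/(π·9.6³) = 2.3016e+06/2779.5 = 828.07 MPa
τ_max = K·τ₀ = 1.3628 × 828.07 = 1128.5 MPa

1130 MPa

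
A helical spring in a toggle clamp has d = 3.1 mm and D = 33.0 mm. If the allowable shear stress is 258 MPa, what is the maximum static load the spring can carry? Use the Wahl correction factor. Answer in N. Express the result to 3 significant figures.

80.5 N

C = D/d = 33.0/3.1 = 10.6452
K_W = (4C−1)/(4C−4) + 0.615/C = 41.581/38.581 + 0.0578 = 1.1355
τ_max = K·8FD/(πd³) → F_max = τ_allow·πd³/(8DK)
F_max = 258·π·3.1³/(8·33.0·1.1355) = 24147/299.78 = 80.547 N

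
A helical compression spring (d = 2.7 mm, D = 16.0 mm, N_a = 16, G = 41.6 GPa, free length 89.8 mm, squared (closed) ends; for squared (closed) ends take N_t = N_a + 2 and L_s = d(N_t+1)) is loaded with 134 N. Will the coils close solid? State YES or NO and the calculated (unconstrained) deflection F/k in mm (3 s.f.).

NO, δ = 31.8 mm

k = Gd⁴/(8D³N_a) = (41.6×10³)(2.7⁴)/(8·16.0³·16) = 4.2168 N/mm
N_t = 18; L_s = 2.7·19 = 51.3 mm; δ_solid = L₀ − L_s = 89.8 − 51.3 = 38.5 mm
δ = F/k = 134/4.2168 = 31.778 mm
δ < δ_solid → spring does not go solid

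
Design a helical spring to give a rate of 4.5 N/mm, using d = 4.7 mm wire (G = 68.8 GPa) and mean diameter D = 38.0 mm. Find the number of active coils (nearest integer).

N_a = Gd⁴/(8D³k) = (68.8×10³ × 4.7⁴)/(8 × 38.0³ × 4.5)
    = 3.35722e+07 / 1.97539e+06 = 17 → 17 coils

17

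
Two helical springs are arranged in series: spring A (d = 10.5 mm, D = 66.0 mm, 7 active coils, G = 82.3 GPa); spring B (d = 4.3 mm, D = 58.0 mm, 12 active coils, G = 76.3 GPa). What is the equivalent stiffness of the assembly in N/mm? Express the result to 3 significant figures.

1.36 N/mm

k_A = Gd⁴/(8D³N_a) = (82.3×10³)(10.5⁴)/(8·66.0³·7) = 62.135 N/mm
k_B = Gd⁴/(8D³N_a) = (76.3×10³)(4.3⁴)/(8·58.0³·12) = 1.3927 N/mm
Series: 1/k_eq = 1/62.135 + 1/1.3927 = 0.73415; k_eq = 1.3621 N/mm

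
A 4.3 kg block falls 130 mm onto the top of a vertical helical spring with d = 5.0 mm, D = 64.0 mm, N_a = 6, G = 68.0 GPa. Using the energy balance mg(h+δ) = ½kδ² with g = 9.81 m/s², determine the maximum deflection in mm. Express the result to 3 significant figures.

k = Gd⁴/(8D³N_a) = (68.0×10³)(5.0⁴)/(8·64.0³·6) = 3.3776 N/mm
W = mg = 4.3 × 9.81 = 42.183 N
½kδ² − Wδ − Wh = 0 → δ = (W + √(W² + 2kWh))/k
δ = (42.183 + √(1779.4 + 37044.1))/3.3776 = (42.183 + 197.04)/3.3776 = 70.825 mm

70.8 mm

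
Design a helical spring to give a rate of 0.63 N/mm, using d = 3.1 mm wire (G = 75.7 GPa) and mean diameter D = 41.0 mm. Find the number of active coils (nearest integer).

N_a = Gd⁴/(8D³k) = (75.7×10³ × 3.1⁴)/(8 × 41.0³ × 0.63)
    = 6.99105e+06 / 347362 = 20.13 → 20 coils

20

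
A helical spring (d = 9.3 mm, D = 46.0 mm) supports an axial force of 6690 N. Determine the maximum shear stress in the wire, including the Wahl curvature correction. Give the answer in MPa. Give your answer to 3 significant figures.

Spring index C = D/d = 46.0/9.3 = 4.9462
K_W = (4C−1)/(4C−4) + 0.615/C = 18.785/15.785 + 0.1243 = 1.3144
τ₀ = 8FD/(πd³) = 8·6690·46.0/(π·9.3³) = 2.46192e+06/2527 = 974.26 MPa
τ_max = K·τ₀ = 1.3144 × 974.26 = 1280.6 MPa

1280 MPa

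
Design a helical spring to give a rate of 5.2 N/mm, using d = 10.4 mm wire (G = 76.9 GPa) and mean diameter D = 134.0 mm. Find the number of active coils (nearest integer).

9

N_a = Gd⁴/(8D³k) = (76.9×10³ × 10.4⁴)/(8 × 134.0³ × 5.2)
    = 8.99621e+08 / 1.00094e+08 = 8.988 → 9 coils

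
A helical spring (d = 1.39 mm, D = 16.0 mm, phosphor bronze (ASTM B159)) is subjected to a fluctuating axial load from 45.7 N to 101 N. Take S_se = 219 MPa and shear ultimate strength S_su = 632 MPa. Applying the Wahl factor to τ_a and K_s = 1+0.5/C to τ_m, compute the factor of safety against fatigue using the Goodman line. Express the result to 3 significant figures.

0.251

C = D/d = 16.0/1.39 = 11.5108; K_W = (4C−1)/(4C−4)+0.615/C = 1.1248; K_s = 1+0.5/C = 1.0434
F_a = (F_max−F_min)/2 = 27.65 N; F_m = (F_max+F_min)/2 = 73.35 N
τ_a = K_W·8F_aD/(πd³) = 1.1248 × 419.48 = 471.82 MPa
τ_m = K_s·8F_mD/(πd³) = 1.0434 × 1112.8 = 1161.1 MPa
Goodman: 1/n_f = τ_a/S_se + τ_m/S_su = 471.82/219 + 1161.1/632 = 2.15445 + 1.83724 = 3.9917
n_f = 1/3.9917 = 0.2505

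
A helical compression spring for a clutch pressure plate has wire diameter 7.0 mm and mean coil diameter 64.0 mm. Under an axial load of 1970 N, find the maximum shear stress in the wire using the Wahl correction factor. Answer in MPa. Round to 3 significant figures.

Spring index C = D/d = 64.0/7.0 = 9.1429
K_W = (4C−1)/(4C−4) + 0.615/C = 35.571/32.571 + 0.0673 = 1.1594
τ₀ = 8FD/(πd³) = 8·1970·64.0/(π·7.0³) = 1.00864e+06/1077.6 = 936.04 MPa
τ_max = K·τ₀ = 1.1594 × 936.04 = 1085.2 MPa

1090 MPa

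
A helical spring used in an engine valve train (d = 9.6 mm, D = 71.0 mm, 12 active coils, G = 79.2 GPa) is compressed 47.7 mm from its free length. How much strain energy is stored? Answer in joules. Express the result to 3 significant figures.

22.3 J

k = Gd⁴/(8D³N_a) = (79.2×10³)(9.6⁴)/(8·71.0³·12) = 19.578 N/mm
U = ½kδ² = 0.5 × 19.578 × 47.7² = 22273 N·mm = 22.273 J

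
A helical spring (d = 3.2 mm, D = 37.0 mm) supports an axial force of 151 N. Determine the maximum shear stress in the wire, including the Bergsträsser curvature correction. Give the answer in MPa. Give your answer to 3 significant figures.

Spring index C = D/d = 37.0/3.2 = 11.5625
K_B = (4C+2)/(4C−3) = 48.250/43.250 = 1.1156
τ₀ = 8FD/(πd³) = 8·151·37.0/(π·3.2³) = 44696/102.94 = 434.18 MPa
τ_max = K·τ₀ = 1.1156 × 434.18 = 484.37 MPa

484 MPa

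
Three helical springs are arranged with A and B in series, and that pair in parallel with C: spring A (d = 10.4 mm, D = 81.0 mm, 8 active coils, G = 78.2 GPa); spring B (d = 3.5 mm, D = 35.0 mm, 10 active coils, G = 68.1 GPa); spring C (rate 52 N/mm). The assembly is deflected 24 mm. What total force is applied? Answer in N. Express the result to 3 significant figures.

k_A = Gd⁴/(8D³N_a) = (78.2×10³)(10.4⁴)/(8·81.0³·8) = 26.897 N/mm
k_B = Gd⁴/(8D³N_a) = (68.1×10³)(3.5⁴)/(8·35.0³·10) = 2.9794 N/mm
Springs A,B series: k_AB = 1/(1/26.897+1/2.9794) = 2.6823 N/mm; parallel with C: k_eq = 2.6823+52 = 54.682 N/mm
F = k_eq·δ = 54.682·24 = 1312.4 N

1310 N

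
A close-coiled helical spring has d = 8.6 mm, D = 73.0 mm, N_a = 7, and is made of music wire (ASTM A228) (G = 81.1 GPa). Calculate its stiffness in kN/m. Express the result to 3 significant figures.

20.4 kN/m

k = Gd⁴/(8D³N_a) = (81.1×10³ × 8.6⁴) / (8 × 73.0³ × 7)
  = 4.43624e+08 / 2.1785e+07 = 20.364 N/mm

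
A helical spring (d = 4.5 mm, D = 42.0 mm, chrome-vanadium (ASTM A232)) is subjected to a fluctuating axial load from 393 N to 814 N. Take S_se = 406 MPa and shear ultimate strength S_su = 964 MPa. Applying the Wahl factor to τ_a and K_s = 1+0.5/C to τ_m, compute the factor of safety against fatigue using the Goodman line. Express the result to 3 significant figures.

C = D/d = 42.0/4.5 = 9.3333; K_W = (4C−1)/(4C−4)+0.615/C = 1.1559; K_s = 1+0.5/C = 1.0536
F_a = (F_max−F_min)/2 = 210.5 N; F_m = (F_max+F_min)/2 = 603.5 N
τ_a = K_W·8F_aD/(πd³) = 1.1559 × 247.06 = 285.58 MPa
τ_m = K_s·8F_mD/(πd³) = 1.0536 × 708.32 = 746.27 MPa
Goodman: 1/n_f = τ_a/S_se + τ_m/S_su = 285.58/406 + 746.27/964 = 0.70339 + 0.77413 = 1.4775
n_f = 1/1.4775 = 0.6768

0.677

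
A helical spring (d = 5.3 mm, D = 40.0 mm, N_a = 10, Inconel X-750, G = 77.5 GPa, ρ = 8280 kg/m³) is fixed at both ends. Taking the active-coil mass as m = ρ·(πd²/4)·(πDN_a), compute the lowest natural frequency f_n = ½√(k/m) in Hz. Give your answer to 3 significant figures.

114 Hz

k = Gd⁴/(8D³N_a) = (77.5×10³)(5.3⁴)/(8·40.0³·10) = 11.944 N/mm = 11944 N/m
Wire length L = πDN_a = π·40.0·10 = 1256.6 mm
m = ρ·(πd²/4)·L = 8280 × 22.062×10⁻⁶ m² × 1.2566 m = 0.22955 kg
f_n = ½√(k/m) = 0.5·√(11944/0.22955) = 0.5·√(52030) = 114.05 Hz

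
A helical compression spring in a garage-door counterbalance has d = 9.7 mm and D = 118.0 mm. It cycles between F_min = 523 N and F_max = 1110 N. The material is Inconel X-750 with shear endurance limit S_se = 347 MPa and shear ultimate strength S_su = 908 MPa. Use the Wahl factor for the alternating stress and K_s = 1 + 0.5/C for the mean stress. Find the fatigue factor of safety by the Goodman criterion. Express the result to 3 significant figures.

C = D/d = 118.0/9.7 = 12.1649; K_W = (4C−1)/(4C−4)+0.615/C = 1.1177; K_s = 1+0.5/C = 1.0411
F_a = (F_max−F_min)/2 = 293.5 N; F_m = (F_max+F_min)/2 = 816.5 N
τ_a = K_W·8F_aD/(πd³) = 1.1177 × 96.631 = 108.01 MPa
τ_m = K_s·8F_mD/(πd³) = 1.0411 × 268.82 = 279.87 MPa
Goodman: 1/n_f = τ_a/S_se + τ_m/S_su = 108.01/347 + 279.87/908 = 0.31126 + 0.30823 = 0.61949
n_f = 1/0.61949 = 1.614

1.61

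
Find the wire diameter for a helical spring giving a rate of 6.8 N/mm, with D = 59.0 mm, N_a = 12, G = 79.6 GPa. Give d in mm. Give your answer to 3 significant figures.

d = (8D³N_a·k / G)^(1/4) = (8·59.0³·12·6.8 / (79.6×10³))^0.25
  = (1684.3)^0.25 = 6.4063 mm

6.41 mm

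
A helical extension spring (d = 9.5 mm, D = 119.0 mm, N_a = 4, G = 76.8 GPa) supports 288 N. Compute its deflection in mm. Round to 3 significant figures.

24.8 mm

k = Gd⁴/(8D³N_a) = (76.8×10³)(9.5⁴)/(8·119.0³·4) = 11.6 N/mm
δ = F/k = 288 / 11.6 = 24.827 mm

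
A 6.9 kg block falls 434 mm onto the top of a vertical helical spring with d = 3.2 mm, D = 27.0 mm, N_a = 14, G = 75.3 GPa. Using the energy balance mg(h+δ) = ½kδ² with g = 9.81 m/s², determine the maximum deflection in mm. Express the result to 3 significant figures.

148 mm

k = Gd⁴/(8D³N_a) = (75.3×10³)(3.2⁴)/(8·27.0³·14) = 3.5817 N/mm
W = mg = 6.9 × 9.81 = 67.689 N
½kδ² − Wδ − Wh = 0 → δ = (W + √(W² + 2kWh))/k
δ = (67.689 + √(4581.8 + 210438))/3.5817 = (67.689 + 463.7)/3.5817 = 148.36 mm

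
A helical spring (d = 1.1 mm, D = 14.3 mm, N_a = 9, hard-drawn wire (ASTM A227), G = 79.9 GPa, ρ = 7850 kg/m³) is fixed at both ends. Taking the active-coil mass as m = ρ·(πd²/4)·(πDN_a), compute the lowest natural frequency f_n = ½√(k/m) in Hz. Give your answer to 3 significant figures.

215 Hz

k = Gd⁴/(8D³N_a) = (79.9×10³)(1.1⁴)/(8·14.3³·9) = 0.55562 N/mm = 555.62 N/m
Wire length L = πDN_a = π·14.3·9 = 404.32 mm
m = ρ·(πd²/4)·L = 7850 × 0.95033×10⁻⁶ m² × 0.40432 m = 0.0030163 kg
f_n = ½√(k/m) = 0.5·√(555.62/0.0030163) = 0.5·√(1.8421e+05) = 214.6 Hz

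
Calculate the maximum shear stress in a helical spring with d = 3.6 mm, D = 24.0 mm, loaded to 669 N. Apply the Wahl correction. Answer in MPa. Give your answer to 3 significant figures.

1070 MPa

Spring index C = D/d = 24.0/3.6 = 6.6667
K_W = (4C−1)/(4C−4) + 0.615/C = 25.667/22.667 + 0.0923 = 1.2246
τ₀ = 8FD/(πd³) = 8·669·24.0/(π·3.6³) = 128448/146.57 = 876.33 MPa
τ_max = K·τ₀ = 1.2246 × 876.33 = 1073.2 MPa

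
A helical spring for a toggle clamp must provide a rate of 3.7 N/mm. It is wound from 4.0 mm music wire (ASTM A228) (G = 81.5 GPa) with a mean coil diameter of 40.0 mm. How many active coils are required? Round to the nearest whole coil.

11

N_a = Gd⁴/(8D³k) = (81.5×10³ × 4.0⁴)/(8 × 40.0³ × 3.7)
    = 2.0864e+07 / 1.8944e+06 = 11.01 → 11 coils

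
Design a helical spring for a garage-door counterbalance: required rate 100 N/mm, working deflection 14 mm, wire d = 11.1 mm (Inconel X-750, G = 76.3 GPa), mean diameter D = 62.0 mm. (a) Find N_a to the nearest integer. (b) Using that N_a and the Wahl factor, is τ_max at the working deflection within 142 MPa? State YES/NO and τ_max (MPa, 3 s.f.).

N_a = Gd⁴/(8D³k) = (76.3×10³)(11.1⁴)/(8·62.0³·100) = 6.075 → N_a = 6
Actual rate k = Gd⁴/(8D³·6) = 101.25 N/mm
Working load F = kδ = 101.25·14 = 1417.5 N
C = 62.0/11.1 = 5.5856; K_W = (4C−1)/(4C−4)+0.615/C = 1.2737
τ_max = K_W·8FD/(πd³) = 1.2737·163.64 = 208.42 MPa
τ_max > 142 MPa → exceeds allowable

(a) 6 coils; (b) NO, τ_max = 208 MPa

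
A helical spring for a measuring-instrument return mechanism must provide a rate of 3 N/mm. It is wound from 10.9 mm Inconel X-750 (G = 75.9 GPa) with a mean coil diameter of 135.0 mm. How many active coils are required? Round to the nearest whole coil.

N_a = Gd⁴/(8D³k) = (75.9×10³ × 10.9⁴)/(8 × 135.0³ × 3)
    = 1.07139e+09 / 5.9049e+07 = 18.14 → 18 coils

18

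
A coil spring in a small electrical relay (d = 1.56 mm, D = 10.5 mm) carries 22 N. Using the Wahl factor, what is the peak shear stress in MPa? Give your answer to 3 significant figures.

Spring index C = D/d = 10.5/1.56 = 6.7308
K_W = (4C−1)/(4C−4) + 0.615/C = 25.923/22.923 + 0.0914 = 1.2222
τ₀ = 8FD/(πd³) = 8·22·10.5/(π·1.56³) = 1848/11.927 = 154.95 MPa
τ_max = K·τ₀ = 1.2222 × 154.95 = 189.38 MPa

189 MPa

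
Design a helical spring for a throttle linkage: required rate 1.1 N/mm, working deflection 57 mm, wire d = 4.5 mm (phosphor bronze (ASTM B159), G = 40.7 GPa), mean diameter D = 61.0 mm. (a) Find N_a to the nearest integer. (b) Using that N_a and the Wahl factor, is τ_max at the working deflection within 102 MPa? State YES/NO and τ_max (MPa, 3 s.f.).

(a) 8 coils; (b) NO, τ_max = 123 MPa

N_a = Gd⁴/(8D³k) = (40.7×10³)(4.5⁴)/(8·61.0³·1.1) = 8.355 → N_a = 8
Actual rate k = Gd⁴/(8D³·8) = 1.1489 N/mm
Working load F = kδ = 1.1489·57 = 65.486 N
C = 61.0/4.5 = 13.5556; K_W = (4C−1)/(4C−4)+0.615/C = 1.1051
τ_max = K_W·8FD/(πd³) = 1.1051·111.63 = 123.36 MPa
τ_max > 102 MPa → exceeds allowable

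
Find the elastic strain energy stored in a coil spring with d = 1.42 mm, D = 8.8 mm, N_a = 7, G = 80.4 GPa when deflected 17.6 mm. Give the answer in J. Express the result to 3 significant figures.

k = Gd⁴/(8D³N_a) = (80.4×10³)(1.42⁴)/(8·8.8³·7) = 8.5659 N/mm
U = ½kδ² = 0.5 × 8.5659 × 17.6² = 1326.7 N·mm = 1.3267 J

1.33 J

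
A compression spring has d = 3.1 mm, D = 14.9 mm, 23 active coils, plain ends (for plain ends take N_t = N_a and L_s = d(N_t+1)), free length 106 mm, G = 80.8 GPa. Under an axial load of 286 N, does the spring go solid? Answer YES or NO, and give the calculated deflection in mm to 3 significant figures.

NO, δ = 23.3 mm

k = Gd⁴/(8D³N_a) = (80.8×10³)(3.1⁴)/(8·14.9³·23) = 12.26 N/mm
N_t = 23; L_s = 3.1·24 = 74.4 mm; δ_solid = L₀ − L_s = 106 − 74.4 = 31.6 mm
δ = F/k = 286/12.26 = 23.328 mm
δ < δ_solid → spring does not go solid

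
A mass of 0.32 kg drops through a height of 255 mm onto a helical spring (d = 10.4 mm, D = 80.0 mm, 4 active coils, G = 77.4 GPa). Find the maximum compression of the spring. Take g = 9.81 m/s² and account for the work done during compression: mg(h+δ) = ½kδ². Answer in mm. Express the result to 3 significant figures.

5.44 mm

k = Gd⁴/(8D³N_a) = (77.4×10³)(10.4⁴)/(8·80.0³·4) = 55.266 N/mm
W = mg = 0.32 × 9.81 = 3.1392 N
½kδ² − Wδ − Wh = 0 → δ = (W + √(W² + 2kWh))/k
δ = (3.1392 + √(9.8546 + 88479.7))/55.266 = (3.1392 + 297.47)/55.266 = 5.4394 mm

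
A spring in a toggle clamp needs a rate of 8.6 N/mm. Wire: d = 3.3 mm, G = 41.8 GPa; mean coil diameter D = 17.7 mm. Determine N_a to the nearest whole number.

N_a = Gd⁴/(8D³k) = (41.8×10³ × 3.3⁴)/(8 × 17.7³ × 8.6)
    = 4.95715e+06 / 381512 = 12.99 → 13 coils

13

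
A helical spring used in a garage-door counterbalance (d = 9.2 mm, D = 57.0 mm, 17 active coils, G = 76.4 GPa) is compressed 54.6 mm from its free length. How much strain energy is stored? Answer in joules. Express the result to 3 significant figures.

k = Gd⁴/(8D³N_a) = (76.4×10³)(9.2⁴)/(8·57.0³·17) = 21.731 N/mm
U = ½kδ² = 0.5 × 21.731 × 54.6² = 32392 N·mm = 32.392 J

32.4 J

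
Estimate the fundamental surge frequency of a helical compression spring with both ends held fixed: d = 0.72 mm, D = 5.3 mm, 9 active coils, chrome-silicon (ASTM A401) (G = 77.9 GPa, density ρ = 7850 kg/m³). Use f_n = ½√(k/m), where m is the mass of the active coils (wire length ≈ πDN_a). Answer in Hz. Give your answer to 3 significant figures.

1010 Hz

k = Gd⁴/(8D³N_a) = (77.9×10³)(0.72⁴)/(8·5.3³·9) = 1.953 N/mm = 1953 N/m
Wire length L = πDN_a = π·5.3·9 = 149.85 mm
m = ρ·(πd²/4)·L = 7850 × 0.40715×10⁻⁶ m² × 0.14985 m = 0.00047895 kg
f_n = ½√(k/m) = 0.5·√(1953/0.00047895) = 0.5·√(4.0777e+06) = 1009.7 Hz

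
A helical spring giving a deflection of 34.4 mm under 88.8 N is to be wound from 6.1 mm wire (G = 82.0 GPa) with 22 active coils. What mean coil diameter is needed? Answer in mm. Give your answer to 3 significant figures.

63.0 mm

Required rate k = F/δ = 88.8/34.4 = 2.5814 N/mm
D = (Gd⁴/(8N_a·k))^(1/3) = (82.0×10³·6.1⁴/(8·22·2.5814))^(1/3)
  = (249900)^(1/3) = 62.9876 mm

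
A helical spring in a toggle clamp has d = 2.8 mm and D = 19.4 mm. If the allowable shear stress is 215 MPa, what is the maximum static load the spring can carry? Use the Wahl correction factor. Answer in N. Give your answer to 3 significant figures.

C = D/d = 19.4/2.8 = 6.9286
K_W = (4C−1)/(4C−4) + 0.615/C = 26.714/23.714 + 0.0888 = 1.2153
τ_max = K·8FD/(πd³) → F_max = τ_allow·πd³/(8DK)
F_max = 215·π·2.8³/(8·19.4·1.2153) = 14827/188.61 = 78.614 N

78.6 N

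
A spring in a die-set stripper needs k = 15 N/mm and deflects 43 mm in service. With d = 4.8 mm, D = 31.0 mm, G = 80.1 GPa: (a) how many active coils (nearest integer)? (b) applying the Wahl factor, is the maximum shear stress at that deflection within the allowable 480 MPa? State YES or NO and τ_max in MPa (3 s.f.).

(a) 12 coils; (b) NO, τ_max = 562 MPa

N_a = Gd⁴/(8D³k) = (80.1×10³)(4.8⁴)/(8·31.0³·15) = 11.89 → N_a = 12
Actual rate k = Gd⁴/(8D³·12) = 14.868 N/mm
Working load F = kδ = 14.868·43 = 639.31 N
C = 31.0/4.8 = 6.4583; K_W = (4C−1)/(4C−4)+0.615/C = 1.2326
τ_max = K_W·8FD/(πd³) = 1.2326·456.34 = 562.5 MPa
τ_max > 480 MPa → exceeds allowable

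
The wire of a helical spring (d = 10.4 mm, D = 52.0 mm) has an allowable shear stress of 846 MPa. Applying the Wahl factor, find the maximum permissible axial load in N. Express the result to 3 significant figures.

5480 N

C = D/d = 52.0/10.4 = 5.0000
K_W = (4C−1)/(4C−4) + 0.615/C = 19.000/16.000 + 0.1230 = 1.3105
τ_max = K·8FD/(πd³) → F_max = τ_allow·πd³/(8DK)
F_max = 846·π·10.4³/(8·52.0·1.3105) = 2.9896e+06/545.17 = 5483.9 N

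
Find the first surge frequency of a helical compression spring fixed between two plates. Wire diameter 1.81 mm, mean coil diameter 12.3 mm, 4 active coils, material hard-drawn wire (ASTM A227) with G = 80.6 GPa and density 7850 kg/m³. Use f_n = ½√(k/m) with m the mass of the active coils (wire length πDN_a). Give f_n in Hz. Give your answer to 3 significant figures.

1080 Hz

k = Gd⁴/(8D³N_a) = (80.6×10³)(1.81⁴)/(8·12.3³·4) = 14.527 N/mm = 14527 N/m
Wire length L = πDN_a = π·12.3·4 = 154.57 mm
m = ρ·(πd²/4)·L = 7850 × 2.573×10⁻⁶ m² × 0.15457 m = 0.003122 kg
f_n = ½√(k/m) = 0.5·√(14527/0.003122) = 0.5·√(4.6532e+06) = 1078.6 Hz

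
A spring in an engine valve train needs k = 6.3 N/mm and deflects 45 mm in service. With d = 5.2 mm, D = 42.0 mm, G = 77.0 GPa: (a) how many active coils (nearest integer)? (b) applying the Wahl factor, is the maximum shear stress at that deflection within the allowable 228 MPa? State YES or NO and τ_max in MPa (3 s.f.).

N_a = Gd⁴/(8D³k) = (77.0×10³)(5.2⁴)/(8·42.0³·6.3) = 15.08 → N_a = 15
Actual rate k = Gd⁴/(8D³·15) = 6.3325 N/mm
Working load F = kδ = 6.3325·45 = 284.96 N
C = 42.0/5.2 = 8.0769; K_W = (4C−1)/(4C−4)+0.615/C = 1.1821
τ_max = K_W·8FD/(πd³) = 1.1821·216.75 = 256.23 MPa
τ_max > 228 MPa → exceeds allowable

(a) 15 coils; (b) NO, τ_max = 256 MPa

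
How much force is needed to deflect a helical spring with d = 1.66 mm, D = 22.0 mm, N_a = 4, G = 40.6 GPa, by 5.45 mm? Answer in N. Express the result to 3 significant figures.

k = Gd⁴/(8D³N_a) = (40.6×10³)(1.66⁴)/(8·22.0³·4) = 0.90477 N/mm
F = k·δ = 0.90477 × 5.45 = 4.931 N

4.93 N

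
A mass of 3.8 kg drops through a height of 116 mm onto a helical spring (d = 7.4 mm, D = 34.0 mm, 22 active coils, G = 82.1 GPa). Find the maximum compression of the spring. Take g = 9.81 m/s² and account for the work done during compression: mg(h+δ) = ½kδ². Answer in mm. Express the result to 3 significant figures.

16.7 mm

k = Gd⁴/(8D³N_a) = (82.1×10³)(7.4⁴)/(8·34.0³·22) = 35.589 N/mm
W = mg = 3.8 × 9.81 = 37.278 N
½kδ² − Wδ − Wh = 0 → δ = (W + √(W² + 2kWh))/k
δ = (37.278 + √(1389.6 + 307795))/35.589 = (37.278 + 556.04)/35.589 = 16.671 mm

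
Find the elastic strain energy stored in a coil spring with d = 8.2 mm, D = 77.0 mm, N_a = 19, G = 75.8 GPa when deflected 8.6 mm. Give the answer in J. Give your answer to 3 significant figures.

k = Gd⁴/(8D³N_a) = (75.8×10³)(8.2⁴)/(8·77.0³·19) = 4.9387 N/mm
U = ½kδ² = 0.5 × 4.9387 × 8.6² = 182.63 N·mm = 0.18263 J

0.183 J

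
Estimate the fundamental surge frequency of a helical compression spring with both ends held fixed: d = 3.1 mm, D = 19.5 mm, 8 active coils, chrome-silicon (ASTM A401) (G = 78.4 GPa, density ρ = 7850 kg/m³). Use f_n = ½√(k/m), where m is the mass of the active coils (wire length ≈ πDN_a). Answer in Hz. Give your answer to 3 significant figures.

362 Hz

k = Gd⁴/(8D³N_a) = (78.4×10³)(3.1⁴)/(8·19.5³·8) = 15.257 N/mm = 15257 N/m
Wire length L = πDN_a = π·19.5·8 = 490.09 mm
m = ρ·(πd²/4)·L = 7850 × 7.5477×10⁻⁶ m² × 0.49009 m = 0.029037 kg
f_n = ½√(k/m) = 0.5·√(15257/0.029037) = 0.5·√(5.2544e+05) = 362.44 Hz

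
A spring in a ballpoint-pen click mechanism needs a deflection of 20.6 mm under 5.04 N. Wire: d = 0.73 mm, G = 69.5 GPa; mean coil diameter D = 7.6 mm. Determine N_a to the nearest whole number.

23

Required rate k = F/δ = 5.04/20.6 = 0.24466 N/mm
N_a = Gd⁴/(8D³k) = (69.5×10³ × 0.73⁴)/(8 × 7.6³ × 0.24466)
    = 19736.8 / 859.2 = 22.97 → 23 coils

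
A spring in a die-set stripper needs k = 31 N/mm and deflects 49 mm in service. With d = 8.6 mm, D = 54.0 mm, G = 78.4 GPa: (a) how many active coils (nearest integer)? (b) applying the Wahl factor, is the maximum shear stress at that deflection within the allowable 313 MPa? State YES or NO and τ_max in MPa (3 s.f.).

(a) 11 coils; (b) NO, τ_max = 407 MPa

N_a = Gd⁴/(8D³k) = (78.4×10³)(8.6⁴)/(8·54.0³·31) = 10.98 → N_a = 11
Actual rate k = Gd⁴/(8D³·11) = 30.949 N/mm
Working load F = kδ = 30.949·49 = 1516.5 N
C = 54.0/8.6 = 6.2791; K_W = (4C−1)/(4C−4)+0.615/C = 1.2400
τ_max = K_W·8FD/(πd³) = 1.2400·327.85 = 406.54 MPa
τ_max > 313 MPa → exceeds allowable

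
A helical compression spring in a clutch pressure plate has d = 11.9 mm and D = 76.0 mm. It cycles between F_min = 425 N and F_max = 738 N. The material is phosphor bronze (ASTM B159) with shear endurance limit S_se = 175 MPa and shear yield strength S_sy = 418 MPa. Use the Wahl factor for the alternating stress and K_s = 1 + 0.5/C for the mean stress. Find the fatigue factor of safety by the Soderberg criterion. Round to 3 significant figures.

C = D/d = 76.0/11.9 = 6.3866; K_W = (4C−1)/(4C−4)+0.615/C = 1.2355; K_s = 1+0.5/C = 1.0783
F_a = (F_max−F_min)/2 = 156.5 N; F_m = (F_max+F_min)/2 = 581.5 N
τ_a = K_W·8F_aD/(πd³) = 1.2355 × 17.973 = 22.207 MPa
τ_m = K_s·8F_mD/(πd³) = 1.0783 × 66.782 = 72.011 MPa
Soderberg: 1/n_f = τ_a/S_se + τ_m/S_sy = 22.207/175 + 72.011/418 = 0.12689 + 0.17227 = 0.29917
n_f = 1/0.29917 = 3.343

3.34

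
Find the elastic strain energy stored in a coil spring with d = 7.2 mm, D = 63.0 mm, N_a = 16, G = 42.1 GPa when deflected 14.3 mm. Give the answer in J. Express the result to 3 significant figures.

0.361 J

k = Gd⁴/(8D³N_a) = (42.1×10³)(7.2⁴)/(8·63.0³·16) = 3.5349 N/mm
U = ½kδ² = 0.5 × 3.5349 × 14.3² = 361.43 N·mm = 0.36143 J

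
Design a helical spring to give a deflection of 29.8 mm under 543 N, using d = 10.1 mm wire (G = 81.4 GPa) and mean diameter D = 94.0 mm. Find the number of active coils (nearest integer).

7

Required rate k = F/δ = 543/29.8 = 18.221 N/mm
N_a = Gd⁴/(8D³k) = (81.4×10³ × 10.1⁴)/(8 × 94.0³ × 18.221)
    = 8.47052e+08 / 1.21076e+08 = 6.996 → 7 coils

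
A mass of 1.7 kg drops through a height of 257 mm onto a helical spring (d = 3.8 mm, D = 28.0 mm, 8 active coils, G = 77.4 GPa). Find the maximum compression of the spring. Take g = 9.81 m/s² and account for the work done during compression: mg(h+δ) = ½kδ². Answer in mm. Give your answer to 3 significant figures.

28.8 mm

k = Gd⁴/(8D³N_a) = (77.4×10³)(3.8⁴)/(8·28.0³·8) = 11.487 N/mm
W = mg = 1.7 × 9.81 = 16.677 N
½kδ² − Wδ − Wh = 0 → δ = (W + √(W² + 2kWh))/k
δ = (16.677 + √(278.12 + 98469.6))/11.487 = (16.677 + 314.24)/11.487 = 28.807 mm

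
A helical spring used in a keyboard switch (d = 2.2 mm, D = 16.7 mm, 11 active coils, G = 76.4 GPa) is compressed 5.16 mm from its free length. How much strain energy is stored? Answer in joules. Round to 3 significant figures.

k = Gd⁴/(8D³N_a) = (76.4×10³)(2.2⁴)/(8·16.7³·11) = 4.3667 N/mm
U = ½kδ² = 0.5 × 4.3667 × 5.16² = 58.133 N·mm = 0.058133 J

0.0581 J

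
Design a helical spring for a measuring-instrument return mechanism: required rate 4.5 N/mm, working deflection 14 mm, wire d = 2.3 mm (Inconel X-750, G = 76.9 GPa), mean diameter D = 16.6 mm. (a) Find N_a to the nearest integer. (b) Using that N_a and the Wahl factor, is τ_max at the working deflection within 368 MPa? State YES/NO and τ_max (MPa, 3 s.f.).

N_a = Gd⁴/(8D³k) = (76.9×10³)(2.3⁴)/(8·16.6³·4.5) = 13.07 → N_a = 13
Actual rate k = Gd⁴/(8D³·13) = 4.5236 N/mm
Working load F = kδ = 4.5236·14 = 63.33 N
C = 16.6/2.3 = 7.2174; K_W = (4C−1)/(4C−4)+0.615/C = 1.2058
τ_max = K_W·8FD/(πd³) = 1.2058·220.03 = 265.32 MPa
τ_max ≤ 368 MPa → acceptable

(a) 13 coils; (b) YES, τ_max = 265 MPa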